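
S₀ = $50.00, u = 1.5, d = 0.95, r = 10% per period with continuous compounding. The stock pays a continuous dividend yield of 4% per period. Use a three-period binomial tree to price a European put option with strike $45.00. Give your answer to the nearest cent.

Per-period risk-free factor R = e^0.1 = 1.1052; dividend-adjusted growth = e^(0.1−0.04) = 1.0618.
Risk-neutral probability p = (1.0618 − 0.95)/(1.5 − 0.95) = 0.1118/0.5500 = 0.2033
Terminal stock prices: S_uuu = 168.8, S_uud = 106.9, S_udd = 67.69, S_ddd = 42.87
Terminal payoffs (K − S): max(-123.8, 0) = 0, max(-61.88, 0) = 0, max(-22.69, 0) = 0, max(2.131, 0) = 2.131
Node uu (S = 112.5): V_uu = e^(−0.1)·[0.2033·0.0000 + 0.7967·0.0000] = 0.0000
Node ud (S = 71.25): V_ud = e^(−0.1)·[0.2033·0.0000 + 0.7967·0.0000] = 0.0000
Node dd (S = 45.12): V_dd = e^(−0.1)·[0.2033·0.0000 + 0.7967·2.1313] = 1.5363
Node u (S = 75): V_u = e^(−0.1)·[0.2033·0.0000 + 0.7967·0.0000] = 0.0000
Node d (S = 47.5): V_d = e^(−0.1)·[0.2033·0.0000 + 0.7967·1.5363] = 1.1074
Node 0 (S = 50): V_0 = e^(−0.1)·[0.2033·0.0000 + 0.7967·1.1074] = 0.7983

$0.80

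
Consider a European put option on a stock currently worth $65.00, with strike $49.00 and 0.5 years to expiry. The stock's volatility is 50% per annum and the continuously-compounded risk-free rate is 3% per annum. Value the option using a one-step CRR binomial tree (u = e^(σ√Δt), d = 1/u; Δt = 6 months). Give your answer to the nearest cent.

CRR parameters: u = e^(σ√Δt) = e^(0.5·√0.5) = 1.4241, d = 1/u = 0.7022
Per-period rate: rΔt = 0.03·0.5 = 0.015, so R = e^0.015 = 1.0151
Risk-neutral probability p = (e^0.015 − 0.7022)/(1.4241 − 0.7022) = 0.3129/0.7219 = 0.4335
Terminal stock prices: S_u = 92.57, S_d = 45.64
Terminal payoffs (K − S): max(-43.57, 0) = 0, max(3.358, 0) = 3.358
Node 0 (S = 65): V_0 = e^(−0.015)·[0.4335·0.0000 + 0.5665·3.3577] = 1.8740

$1.87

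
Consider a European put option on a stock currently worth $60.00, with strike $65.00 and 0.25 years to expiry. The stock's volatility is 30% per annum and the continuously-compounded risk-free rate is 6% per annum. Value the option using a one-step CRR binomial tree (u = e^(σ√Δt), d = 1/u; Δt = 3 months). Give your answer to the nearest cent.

$6.41

CRR parameters: u = e^(σ√Δt) = e^(0.3·√0.25) = 1.1618, d = 1/u = 0.8607
Per-period rate: rΔt = 0.06·0.25 = 0.015, so R = e^0.015 = 1.0151
Risk-neutral probability p = (e^0.015 − 0.8607)/(1.1618 − 0.8607) = 0.1544/0.3011 = 0.5128
Terminal stock prices: S_u = 69.71, S_d = 51.64
Terminal payoffs (K − S): max(-4.71, 0) = 0, max(13.36, 0) = 13.36
Node 0 (S = 60): V_0 = e^(−0.015)·[0.5128·0.0000 + 0.4872·13.3575] = 6.4114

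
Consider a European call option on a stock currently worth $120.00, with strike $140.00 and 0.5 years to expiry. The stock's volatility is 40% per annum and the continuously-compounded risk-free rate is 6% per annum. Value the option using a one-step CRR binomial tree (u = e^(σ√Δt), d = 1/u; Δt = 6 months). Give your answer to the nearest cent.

CRR parameters: u = e^(σ√Δt) = e^(0.4·√0.5) = 1.3269, d = 1/u = 0.7536
Per-period rate: rΔt = 0.06·0.5 = 0.03, so R = e^0.03 = 1.0305
Risk-neutral probability p = (e^0.03 − 0.7536)/(1.3269 − 0.7536) = 0.2768/0.5733 = 0.4829
Terminal stock prices: S_u = 159.2, S_d = 90.44
Terminal payoffs (S − K): max(19.23, 0) = 19.23, max(-49.56, 0) = 0
Node 0 (S = 120): V_0 = e^(−0.03)·[0.4829·19.2276 + 0.5171·0.0000] = 9.0103

$9.01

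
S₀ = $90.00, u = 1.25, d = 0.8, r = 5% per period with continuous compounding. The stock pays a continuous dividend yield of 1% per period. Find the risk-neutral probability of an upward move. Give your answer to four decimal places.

Per-period risk-free factor R = e^0.05 = 1.0513; dividend-adjusted growth = e^(0.05−0.01) = 1.0408.
Risk-neutral probability p = (1.0408 − 0.8)/(1.25 − 0.8) = 0.2408/0.4500 = 0.5351

p = 0.5351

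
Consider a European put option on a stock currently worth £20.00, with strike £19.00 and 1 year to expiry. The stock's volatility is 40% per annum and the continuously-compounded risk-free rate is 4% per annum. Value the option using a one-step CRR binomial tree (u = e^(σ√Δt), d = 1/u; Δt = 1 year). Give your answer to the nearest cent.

£2.95

CRR parameters: u = e^(σ√Δt) = e^(0.4·√1) = 1.4918, d = 1/u = 0.6703
Per-period rate: rΔt = 0.04·1 = 0.04, so R = e^0.04 = 1.0408
Risk-neutral probability p = (e^0.04 − 0.6703)/(1.4918 − 0.6703) = 0.3705/0.8215 = 0.4510
Terminal stock prices: S_u = 29.84, S_d = 13.41
Terminal payoffs (K − S): max(-10.84, 0) = 0, max(5.594, 0) = 5.594
Node 0 (S = 20): V_0 = e^(−0.04)·[0.4510·0.0000 + 0.5490·5.5936] = 2.9505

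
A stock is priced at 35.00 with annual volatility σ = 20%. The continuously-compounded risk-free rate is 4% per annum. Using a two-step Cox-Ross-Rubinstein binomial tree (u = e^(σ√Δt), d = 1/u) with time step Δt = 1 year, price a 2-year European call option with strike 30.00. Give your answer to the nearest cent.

8.52

CRR parameters: u = e^(σ√Δt) = e^(0.2·√1) = 1.2214, d = 1/u = 0.8187
Per-period rate: rΔt = 0.04·1 = 0.04, so R = e^0.04 = 1.0408
Risk-neutral probability p = (e^0.04 − 0.8187)/(1.2214 − 0.8187) = 0.2221/0.4027 = 0.5515
Terminal stock prices: S_uu = 52.21, S_ud = 35, S_dd = 23.46
Terminal payoffs (S − K): max(22.21, 0) = 22.21, max(5, 0) = 5, max(-6.539, 0) = 0
Node u (S = 42.75): V_u = e^(−0.04)·[0.5515·22.2139 + 0.4485·5.0000] = 13.9254
Node d (S = 28.66): V_d = e^(−0.04)·[0.5515·5.0000 + 0.4485·0.0000] = 2.6495
Node 0 (S = 35): V_0 = e^(−0.04)·[0.5515·13.9254 + 0.4485·2.6495] = 8.5206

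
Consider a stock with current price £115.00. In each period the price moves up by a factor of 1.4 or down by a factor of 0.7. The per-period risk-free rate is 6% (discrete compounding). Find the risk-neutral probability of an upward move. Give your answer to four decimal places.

p = 0.5143

Risk-neutral probability p = (1 + 0.06 − 0.7)/(1.4 − 0.7) = 0.3600/0.7000 = 0.5143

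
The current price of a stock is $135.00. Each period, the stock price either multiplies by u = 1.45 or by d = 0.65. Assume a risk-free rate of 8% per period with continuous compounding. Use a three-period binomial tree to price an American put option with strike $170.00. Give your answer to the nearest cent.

Risk-neutral probability p = (e^0.08 − 0.65)/(1.45 − 0.65) = 0.4333/0.8000 = 0.5416
Terminal stock prices: S_uuu = 411.6, S_uud = 184.5, S_udd = 82.7, S_ddd = 37.07
Terminal payoffs (K − S): max(-241.6, 0) = 0, max(-14.49, 0) = 0, max(87.3, 0) = 87.3, max(132.9, 0) = 132.9
Node uu (S = 283.8): continuation = e^(−0.08)·[0.5416·0.0000 + 0.4584·0.0000] = 0.0000; exercise value = 0.0000 ≤ continuation, so V_uu = 0.0000
Node ud (S = 127.2): continuation = e^(−0.08)·[0.5416·0.0000 + 0.4584·87.2956] = 36.9390; exercise value = 42.7625 > continuation, so V_ud = 42.7625 (exercise)
Node dd (S = 57.04): continuation = e^(−0.08)·[0.5416·87.2956 + 0.4584·132.9256] = 99.8923; exercise value = 112.9625 > continuation, so V_dd = 112.9625 (exercise)
Node u (S = 195.8): continuation = e^(−0.08)·[0.5416·0.0000 + 0.4584·42.7625] = 18.0949; exercise value = 0.0000 ≤ continuation, so V_u = 18.0949
Node d (S = 87.75): continuation = e^(−0.08)·[0.5416·42.7625 + 0.4584·112.9625] = 69.1798; exercise value = 82.2500 > continuation, so V_d = 82.2500 (exercise)
Node 0 (S = 135): continuation = e^(−0.08)·[0.5416·18.0949 + 0.4584·82.2500] = 43.8508; exercise value = 35.0000 ≤ continuation, so V_0 = 43.8508

$43.85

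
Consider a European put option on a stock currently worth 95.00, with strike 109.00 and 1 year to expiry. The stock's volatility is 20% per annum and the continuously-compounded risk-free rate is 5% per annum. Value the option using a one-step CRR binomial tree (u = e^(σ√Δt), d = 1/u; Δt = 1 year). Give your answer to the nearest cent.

12.55

CRR parameters: u = e^(σ√Δt) = e^(0.2·√1) = 1.2214, d = 1/u = 0.8187
Per-period rate: rΔt = 0.05·1 = 0.05, so R = e^0.05 = 1.0513
Risk-neutral probability p = (e^0.05 − 0.8187)/(1.2214 − 0.8187) = 0.2325/0.4027 = 0.5775
Terminal stock prices: S_u = 116, S_d = 77.78
Terminal payoffs (K − S): max(-7.033, 0) = 0, max(31.22, 0) = 31.22
Node 0 (S = 95): V_0 = e^(−0.05)·[0.5775·0.0000 + 0.4225·31.2206] = 12.5476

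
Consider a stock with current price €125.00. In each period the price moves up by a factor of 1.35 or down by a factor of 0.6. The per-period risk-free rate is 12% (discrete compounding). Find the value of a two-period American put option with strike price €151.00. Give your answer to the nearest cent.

Risk-neutral probability p = (1 + 0.12 − 0.6)/(1.35 − 0.6) = 0.5200/0.7500 = 0.6933
Terminal stock prices: S_uu = 227.8, S_ud = 101.2, S_dd = 45
Terminal payoffs (K − S): max(-76.81, 0) = 0, max(49.75, 0) = 49.75, max(106, 0) = 106
Node u (S = 168.8): continuation = 1/1.12·[0.6933·0.0000 + 0.3067·49.7500] = 13.6220; exercise value = 0.0000 ≤ continuation, so V_u = 13.6220
Node d (S = 75): continuation = 1/1.12·[0.6933·49.7500 + 0.3067·106.0000] = 59.8214; exercise value = 76.0000 > continuation, so V_d = 76.0000 (exercise)
Node 0 (S = 125): continuation = 1/1.12·[0.6933·13.6220 + 0.3067·76.0000] = 29.2422; exercise value = 26.0000 ≤ continuation, so V_0 = 29.2422

€29.24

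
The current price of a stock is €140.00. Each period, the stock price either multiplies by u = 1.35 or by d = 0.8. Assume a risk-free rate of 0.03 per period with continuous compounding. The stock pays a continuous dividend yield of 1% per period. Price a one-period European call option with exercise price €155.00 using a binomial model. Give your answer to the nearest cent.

Per-period risk-free factor R = e^0.03 = 1.0305; dividend-adjusted growth = e^(0.03−0.01) = 1.0202.
Risk-neutral probability p = (1.0202 − 0.8)/(1.35 − 0.8) = 0.2202/0.5500 = 0.4004
Terminal stock prices: S_u = 189, S_d = 112
Terminal payoffs (S − K): max(34, 0) = 34, max(-43, 0) = 0
Node 0 (S = 140): V_0 = e^(−0.03)·[0.4004·34.0000 + 0.5996·0.0000] = 13.2101

€13.21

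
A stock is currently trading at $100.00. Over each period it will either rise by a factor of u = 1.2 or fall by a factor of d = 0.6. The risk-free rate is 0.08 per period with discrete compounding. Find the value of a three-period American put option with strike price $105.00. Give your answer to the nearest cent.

$14.75

Risk-neutral probability p = (1 + 0.08 − 0.6)/(1.2 − 0.6) = 0.4800/0.6000 = 0.8000
Terminal stock prices: S_uuu = 172.8, S_uud = 86.4, S_udd = 43.2, S_ddd = 21.6
Terminal payoffs (K − S): max(-67.8, 0) = 0, max(18.6, 0) = 18.6, max(61.8, 0) = 61.8, max(83.4, 0) = 83.4
Node uu (S = 144): continuation = 1/1.08·[0.8000·0.0000 + 0.2000·18.6000] = 3.4444; exercise value = 0.0000 ≤ continuation, so V_uu = 3.4444
Node ud (S = 72): continuation = 1/1.08·[0.8000·18.6000 + 0.2000·61.8000] = 25.2222; exercise value = 33.0000 > continuation, so V_ud = 33.0000 (exercise)
Node dd (S = 36): continuation = 1/1.08·[0.8000·61.8000 + 0.2000·83.4000] = 61.2222; exercise value = 69.0000 > continuation, so V_dd = 69.0000 (exercise)
Node u (S = 120): continuation = 1/1.08·[0.8000·3.4444 + 0.2000·33.0000] = 8.6626; exercise value = 0.0000 ≤ continuation, so V_u = 8.6626
Node d (S = 60): continuation = 1/1.08·[0.8000·33.0000 + 0.2000·69.0000] = 37.2222; exercise value = 45.0000 > continuation, so V_d = 45.0000 (exercise)
Node 0 (S = 100): continuation = 1/1.08·[0.8000·8.6626 + 0.2000·45.0000] = 14.7500; exercise value = 5.0000 ≤ continuation, so V_0 = 14.7500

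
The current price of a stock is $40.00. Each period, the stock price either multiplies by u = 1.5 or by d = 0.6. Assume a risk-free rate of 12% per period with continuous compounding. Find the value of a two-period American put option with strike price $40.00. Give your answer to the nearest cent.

$6.64

Risk-neutral probability p = (e^0.12 − 0.6)/(1.5 − 0.6) = 0.5275/0.9000 = 0.5861
Terminal stock prices: S_uu = 90, S_ud = 36, S_dd = 14.4
Terminal payoffs (K − S): max(-50, 0) = 0, max(4, 0) = 4, max(25.6, 0) = 25.6
Node u (S = 60): continuation = e^(−0.12)·[0.5861·0.0000 + 0.4139·4.0000] = 1.4684; exercise value = 0.0000 ≤ continuation, so V_u = 1.4684
Node d (S = 24): continuation = e^(−0.12)·[0.5861·4.0000 + 0.4139·25.6000] = 11.4768; exercise value = 16.0000 > continuation, so V_d = 16.0000 (exercise)
Node 0 (S = 40): continuation = e^(−0.12)·[0.5861·1.4684 + 0.4139·16.0000] = 6.6367; exercise value = 0.0000 ≤ continuation, so V_0 = 6.6367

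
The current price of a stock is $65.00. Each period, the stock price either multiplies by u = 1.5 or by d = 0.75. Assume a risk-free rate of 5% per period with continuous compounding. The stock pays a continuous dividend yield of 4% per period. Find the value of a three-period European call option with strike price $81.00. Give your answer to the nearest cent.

Per-period risk-free factor R = e^0.05 = 1.0513; dividend-adjusted growth = e^(0.05−0.04) = 1.0101.
Risk-neutral probability p = (1.0101 − 0.75)/(1.5 − 0.75) = 0.2601/0.7500 = 0.3467
Terminal stock prices: S_uuu = 219.4, S_uud = 109.7, S_udd = 54.84, S_ddd = 27.42
Terminal payoffs (S − K): max(138.4, 0) = 138.4, max(28.69, 0) = 28.69, max(-26.16, 0) = 0, max(-53.58, 0) = 0
Node uu (S = 146.2): V_uu = e^(−0.05)·[0.3467·138.3750 + 0.6533·28.6875] = 63.4659
Node ud (S = 73.12): V_ud = e^(−0.05)·[0.3467·28.6875 + 0.6533·0.0000] = 9.4618
Node dd (S = 36.56): V_dd = e^(−0.05)·[0.3467·0.0000 + 0.6533·0.0000] = 0.0000
Node u (S = 97.5): V_u = e^(−0.05)·[0.3467·63.4659 + 0.6533·9.4618] = 26.8121
Node d (S = 48.75): V_d = e^(−0.05)·[0.3467·9.4618 + 0.6533·0.0000] = 3.1207
Node 0 (S = 65): V_0 = e^(−0.05)·[0.3467·26.8121 + 0.6533·3.1207] = 10.7825

$10.78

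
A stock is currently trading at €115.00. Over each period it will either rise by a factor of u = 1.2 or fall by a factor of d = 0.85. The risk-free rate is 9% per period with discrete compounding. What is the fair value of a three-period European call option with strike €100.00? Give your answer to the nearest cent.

€38.53

Risk-neutral probability p = (1 + 0.09 − 0.85)/(1.2 − 0.85) = 0.2400/0.3500 = 0.6857
Terminal stock prices: S_uuu = 198.7, S_uud = 140.8, S_udd = 99.7, S_ddd = 70.62
Terminal payoffs (S − K): max(98.72, 0) = 98.72, max(40.76, 0) = 40.76, max(-0.295, 0) = 0, max(-29.38, 0) = 0
Node uu (S = 165.6): V_uu = 1/1.09·[0.6857·98.7200 + 0.3143·40.7600] = 73.8569
Node ud (S = 117.3): V_ud = 1/1.09·[0.6857·40.7600 + 0.3143·0.0000] = 25.6419
Node dd (S = 83.09): V_dd = 1/1.09·[0.6857·0.0000 + 0.3143·0.0000] = 0.0000
Node u (S = 138): V_u = 1/1.09·[0.6857·73.8569 + 0.3143·25.6419] = 53.8565
Node d (S = 97.75): V_d = 1/1.09·[0.6857·25.6419 + 0.3143·0.0000] = 16.1312
Node 0 (S = 115): V_0 = 1/1.09·[0.6857·53.8565 + 0.3143·16.1312] = 38.5321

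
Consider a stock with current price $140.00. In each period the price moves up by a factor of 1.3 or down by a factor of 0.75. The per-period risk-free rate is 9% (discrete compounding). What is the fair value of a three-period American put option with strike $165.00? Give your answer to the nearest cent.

Risk-neutral probability p = (1 + 0.09 − 0.75)/(1.3 − 0.75) = 0.3400/0.5500 = 0.6182
Terminal stock prices: S_uuu = 307.6, S_uud = 177.5, S_udd = 102.4, S_ddd = 59.06
Terminal payoffs (K − S): max(-142.6, 0) = 0, max(-12.45, 0) = 0, max(62.62, 0) = 62.62, max(105.9, 0) = 105.9
Node uu (S = 236.6): continuation = 1/1.09·[0.6182·0.0000 + 0.3818·0.0000] = 0.0000; exercise value = 0.0000 ≤ continuation, so V_uu = 0.0000
Node ud (S = 136.5): continuation = 1/1.09·[0.6182·0.0000 + 0.3818·62.6250] = 21.9370; exercise value = 28.5000 > continuation, so V_ud = 28.5000 (exercise)
Node dd (S = 78.75): continuation = 1/1.09·[0.6182·62.6250 + 0.3818·105.9375] = 72.6261; exercise value = 86.2500 > continuation, so V_dd = 86.2500 (exercise)
Node u (S = 182): continuation = 1/1.09·[0.6182·0.0000 + 0.3818·28.5000] = 9.9833; exercise value = 0.0000 ≤ continuation, so V_u = 9.9833
Node d (S = 105): continuation = 1/1.09·[0.6182·28.5000 + 0.3818·86.2500] = 46.3761; exercise value = 60.0000 > continuation, so V_d = 60.0000 (exercise)
Node 0 (S = 140): continuation = 1/1.09·[0.6182·9.9833 + 0.3818·60.0000] = 26.6794; exercise value = 25.0000 ≤ continuation, so V_0 = 26.6794

$26.68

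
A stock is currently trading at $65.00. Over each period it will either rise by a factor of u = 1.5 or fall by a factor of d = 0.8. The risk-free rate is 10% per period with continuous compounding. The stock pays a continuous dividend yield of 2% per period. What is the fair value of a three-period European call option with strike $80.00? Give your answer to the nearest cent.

$14.86

Per-period risk-free factor R = e^0.1 = 1.1052; dividend-adjusted growth = e^(0.1−0.02) = 1.0833.
Risk-neutral probability p = (1.0833 − 0.8)/(1.5 − 0.8) = 0.2833/0.7000 = 0.4047
Terminal stock prices: S_uuu = 219.4, S_uud = 117, S_udd = 62.4, S_ddd = 33.28
Terminal payoffs (S − K): max(139.4, 0) = 139.4, max(37, 0) = 37, max(-17.6, 0) = 0, max(-46.72, 0) = 0
Node uu (S = 146.2): V_uu = e^(−0.1)·[0.4047·139.3750 + 0.5953·37.0000] = 70.9671
Node ud (S = 78): V_ud = e^(−0.1)·[0.4047·37.0000 + 0.5953·0.0000] = 13.5488
Node dd (S = 41.6): V_dd = e^(−0.1)·[0.4047·0.0000 + 0.5953·0.0000] = 0.0000
Node u (S = 97.5): V_u = e^(−0.1)·[0.4047·70.9671 + 0.5953·13.5488] = 33.2851
Node d (S = 52): V_d = e^(−0.1)·[0.4047·13.5488 + 0.5953·0.0000] = 4.9614
Node 0 (S = 65): V_0 = e^(−0.1)·[0.4047·33.2851 + 0.5953·4.9614] = 14.8609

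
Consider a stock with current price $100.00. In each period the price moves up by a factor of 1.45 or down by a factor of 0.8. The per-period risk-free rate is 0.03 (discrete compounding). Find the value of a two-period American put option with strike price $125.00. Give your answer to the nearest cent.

$30.17

Risk-neutral probability p = (1 + 0.03 − 0.8)/(1.45 − 0.8) = 0.2300/0.6500 = 0.3538
Terminal stock prices: S_uu = 210.2, S_ud = 116, S_dd = 64
Terminal payoffs (K − S): max(-85.25, 0) = 0, max(9, 0) = 9, max(61, 0) = 61
Node u (S = 145): continuation = 1/1.03·[0.3538·0.0000 + 0.6462·9.0000] = 5.6460; exercise value = 0.0000 ≤ continuation, so V_u = 5.6460
Node d (S = 80): continuation = 1/1.03·[0.3538·9.0000 + 0.6462·61.0000] = 41.3592; exercise value = 45.0000 > continuation, so V_d = 45.0000 (exercise)
Node 0 (S = 100): continuation = 1/1.03·[0.3538·5.6460 + 0.6462·45.0000] = 30.1697; exercise value = 25.0000 ≤ continuation, so V_0 = 30.1697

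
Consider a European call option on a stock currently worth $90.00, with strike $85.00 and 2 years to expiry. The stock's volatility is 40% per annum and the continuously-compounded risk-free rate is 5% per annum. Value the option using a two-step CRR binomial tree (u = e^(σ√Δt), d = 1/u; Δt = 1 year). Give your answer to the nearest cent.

$24.68

CRR parameters: u = e^(σ√Δt) = e^(0.4·√1) = 1.4918, d = 1/u = 0.6703
Per-period rate: rΔt = 0.05·1 = 0.05, so R = e^0.05 = 1.0513
Risk-neutral probability p = (e^0.05 − 0.6703)/(1.4918 − 0.6703) = 0.3810/0.8215 = 0.4637
Terminal stock prices: S_uu = 200.3, S_ud = 90, S_dd = 40.44
Terminal payoffs (S − K): max(115.3, 0) = 115.3, max(5, 0) = 5, max(-44.56, 0) = 0
Node u (S = 134.3): V_u = e^(−0.05)·[0.4637·115.2987 + 0.5363·5.0000] = 53.4097
Node d (S = 60.33): V_d = e^(−0.05)·[0.4637·5.0000 + 0.5363·0.0000] = 2.2055
Node 0 (S = 90): V_0 = e^(−0.05)·[0.4637·53.4097 + 0.5363·2.2055] = 24.6845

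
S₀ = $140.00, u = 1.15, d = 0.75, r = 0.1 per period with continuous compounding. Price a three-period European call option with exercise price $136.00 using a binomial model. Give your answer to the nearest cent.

$40.46

Risk-neutral probability p = (e^0.1 − 0.75)/(1.15 − 0.75) = 0.3552/0.4000 = 0.8879
Terminal stock prices: S_uuu = 212.9, S_uud = 138.9, S_udd = 90.56, S_ddd = 59.06
Terminal payoffs (S − K): max(76.92, 0) = 76.92, max(2.862, 0) = 2.862, max(-45.44, 0) = 0, max(-76.94, 0) = 0
Node uu (S = 185.1): V_uu = e^(−0.1)·[0.8879·76.9225 + 0.1121·2.8625] = 62.0921
Node ud (S = 120.8): V_ud = e^(−0.1)·[0.8879·2.8625 + 0.1121·0.0000] = 2.2998
Node dd (S = 78.75): V_dd = e^(−0.1)·[0.8879·0.0000 + 0.1121·0.0000] = 0.0000
Node u (S = 161): V_u = e^(−0.1)·[0.8879·62.0921 + 0.1121·2.2998] = 50.1199
Node d (S = 105): V_d = e^(−0.1)·[0.8879·2.2998 + 0.1121·0.0000] = 1.8477
Node 0 (S = 140): V_0 = e^(−0.1)·[0.8879·50.1199 + 0.1121·1.8477] = 40.4552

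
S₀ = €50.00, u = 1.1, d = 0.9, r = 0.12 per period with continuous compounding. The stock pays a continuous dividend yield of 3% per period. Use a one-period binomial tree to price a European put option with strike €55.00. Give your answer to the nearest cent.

€0.26

Per-period risk-free factor R = e^0.12 = 1.1275; dividend-adjusted growth = e^(0.12−0.03) = 1.0942.
Risk-neutral probability p = (1.0942 − 0.9)/(1.1 − 0.9) = 0.1942/0.2000 = 0.9709
Terminal stock prices: S_u = 55, S_d = 45
Terminal payoffs (K − S): max(0, 0) = 0, max(10, 0) = 10
Node 0 (S = 50): V_0 = e^(−0.12)·[0.9709·0.0000 + 0.0291·10.0000] = 0.2583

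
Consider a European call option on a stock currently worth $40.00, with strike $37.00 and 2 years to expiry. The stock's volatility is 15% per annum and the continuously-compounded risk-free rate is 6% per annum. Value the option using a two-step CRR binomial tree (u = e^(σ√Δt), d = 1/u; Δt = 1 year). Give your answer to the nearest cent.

$7.90

CRR parameters: u = e^(σ√Δt) = e^(0.15·√1) = 1.1618, d = 1/u = 0.8607
Per-period rate: rΔt = 0.06·1 = 0.06, so R = e^0.06 = 1.0618
Risk-neutral probability p = (e^0.06 − 0.8607)/(1.1618 − 0.8607) = 0.2011/0.3011 = 0.6679
Terminal stock prices: S_uu = 53.99, S_ud = 40, S_dd = 29.63
Terminal payoffs (S − K): max(16.99, 0) = 16.99, max(3, 0) = 3, max(-7.367, 0) = 0
Node u (S = 46.47): V_u = e^(−0.06)·[0.6679·16.9944 + 0.3321·3.0000] = 11.6281
Node d (S = 34.43): V_d = e^(−0.06)·[0.6679·3.0000 + 0.3321·0.0000] = 1.8871
Node 0 (S = 40): V_0 = e^(−0.06)·[0.6679·11.6281 + 0.3321·1.8871] = 7.9045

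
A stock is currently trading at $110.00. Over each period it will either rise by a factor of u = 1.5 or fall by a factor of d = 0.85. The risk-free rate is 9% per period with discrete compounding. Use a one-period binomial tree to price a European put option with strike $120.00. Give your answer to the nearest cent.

Risk-neutral probability p = (1 + 0.09 − 0.85)/(1.5 − 0.85) = 0.2400/0.6500 = 0.3692
Terminal stock prices: S_u = 165, S_d = 93.5
Terminal payoffs (K − S): max(-45, 0) = 0, max(26.5, 0) = 26.5
Node 0 (S = 110): V_0 = 1/1.09·[0.3692·0.0000 + 0.6308·26.5000] = 15.3352

$15.34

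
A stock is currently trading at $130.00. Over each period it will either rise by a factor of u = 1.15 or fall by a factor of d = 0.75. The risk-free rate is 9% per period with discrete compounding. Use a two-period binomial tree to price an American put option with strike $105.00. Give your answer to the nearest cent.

Risk-neutral probability p = (1 + 0.09 − 0.75)/(1.15 − 0.75) = 0.3400/0.4000 = 0.8500
Terminal stock prices: S_uu = 171.9, S_ud = 112.1, S_dd = 73.12
Terminal payoffs (K − S): max(-66.92, 0) = 0, max(-7.125, 0) = 0, max(31.88, 0) = 31.88
Node u (S = 149.5): continuation = 1/1.09·[0.8500·0.0000 + 0.1500·0.0000] = 0.0000; exercise value = 0.0000 ≤ continuation, so V_u = 0.0000
Node d (S = 97.5): continuation = 1/1.09·[0.8500·0.0000 + 0.1500·31.8750] = 4.3865; exercise value = 7.5000 > continuation, so V_d = 7.5000 (exercise)
Node 0 (S = 130): continuation = 1/1.09·[0.8500·0.0000 + 0.1500·7.5000] = 1.0321; exercise value = 0.0000 ≤ continuation, so V_0 = 1.0321

$1.03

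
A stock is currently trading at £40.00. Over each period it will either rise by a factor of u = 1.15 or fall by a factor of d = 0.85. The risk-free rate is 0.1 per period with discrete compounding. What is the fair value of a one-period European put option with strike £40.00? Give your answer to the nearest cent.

£0.91

Risk-neutral probability p = (1 + 0.1 − 0.85)/(1.15 − 0.85) = 0.2500/0.3000 = 0.8333
Terminal stock prices: S_u = 46, S_d = 34
Terminal payoffs (K − S): max(-6, 0) = 0, max(6, 0) = 6
Node 0 (S = 40): V_0 = 1/1.1·[0.8333·0.0000 + 0.1667·6.0000] = 0.9091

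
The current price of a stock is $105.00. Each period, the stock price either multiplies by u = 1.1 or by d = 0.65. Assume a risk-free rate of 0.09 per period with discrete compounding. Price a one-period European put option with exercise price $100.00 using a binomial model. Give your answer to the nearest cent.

Risk-neutral probability p = (1 + 0.09 − 0.65)/(1.1 − 0.65) = 0.4400/0.4500 = 0.9778
Terminal stock prices: S_u = 115.5, S_d = 68.25
Terminal payoffs (K − S): max(-15.5, 0) = 0, max(31.75, 0) = 31.75
Node 0 (S = 105): V_0 = 1/1.09·[0.9778·0.0000 + 0.0222·31.7500] = 0.6473

$0.65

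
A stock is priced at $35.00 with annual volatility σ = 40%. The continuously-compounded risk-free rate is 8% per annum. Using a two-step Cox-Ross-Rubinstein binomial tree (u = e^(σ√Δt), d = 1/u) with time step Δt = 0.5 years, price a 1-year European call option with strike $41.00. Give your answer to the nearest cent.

CRR parameters: u = e^(σ√Δt) = e^(0.4·√0.5) = 1.3269, d = 1/u = 0.7536
Per-period rate: rΔt = 0.08·0.5 = 0.04, so R = e^0.04 = 1.0408
Risk-neutral probability p = (e^0.04 − 0.7536)/(1.3269 − 0.7536) = 0.2872/0.5733 = 0.5009
Terminal stock prices: S_uu = 61.62, S_ud = 35, S_dd = 19.88
Terminal payoffs (S − K): max(20.62, 0) = 20.62, max(-6, 0) = 0, max(-21.12, 0) = 0
Node u (S = 46.44): V_u = e^(−0.04)·[0.5009·20.6229 + 0.4991·0.0000] = 9.9259
Node d (S = 26.38): V_d = e^(−0.04)·[0.5009·0.0000 + 0.4991·0.0000] = 0.0000
Node 0 (S = 35): V_0 = e^(−0.04)·[0.5009·9.9259 + 0.4991·0.0000] = 4.7774

$4.78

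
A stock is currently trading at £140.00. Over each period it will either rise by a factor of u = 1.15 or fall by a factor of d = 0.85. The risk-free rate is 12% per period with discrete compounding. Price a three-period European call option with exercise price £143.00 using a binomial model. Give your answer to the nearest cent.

£38.77

Risk-neutral probability p = (1 + 0.12 − 0.85)/(1.15 − 0.85) = 0.2700/0.3000 = 0.9000
Terminal stock prices: S_uuu = 212.9, S_uud = 157.4, S_udd = 116.3, S_ddd = 85.98
Terminal payoffs (S − K): max(69.92, 0) = 69.92, max(14.38, 0) = 14.38, max(-26.68, 0) = 0, max(-57.02, 0) = 0
Node uu (S = 185.1): V_uu = 1/1.12·[0.9000·69.9225 + 0.1000·14.3775] = 57.4714
Node ud (S = 136.8): V_ud = 1/1.12·[0.9000·14.3775 + 0.1000·0.0000] = 11.5533
Node dd (S = 101.1): V_dd = 1/1.12·[0.9000·0.0000 + 0.1000·0.0000] = 0.0000
Node u (S = 161): V_u = 1/1.12·[0.9000·57.4714 + 0.1000·11.5533] = 47.2139
Node d (S = 119): V_d = 1/1.12·[0.9000·11.5533 + 0.1000·0.0000] = 9.2839
Node 0 (S = 140): V_0 = 1/1.12·[0.9000·47.2139 + 0.1000·9.2839] = 38.7687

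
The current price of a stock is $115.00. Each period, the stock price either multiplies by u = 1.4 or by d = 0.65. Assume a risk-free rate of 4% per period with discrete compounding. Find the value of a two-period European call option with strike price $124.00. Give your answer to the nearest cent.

Risk-neutral probability p = (1 + 0.04 − 0.65)/(1.4 − 0.65) = 0.3900/0.7500 = 0.5200
Terminal stock prices: S_uu = 225.4, S_ud = 104.7, S_dd = 48.59
Terminal payoffs (S − K): max(101.4, 0) = 101.4, max(-19.35, 0) = 0, max(-75.41, 0) = 0
Node u (S = 161): V_u = 1/1.04·[0.5200·101.4000 + 0.4800·0.0000] = 50.7000
Node d (S = 74.75): V_d = 1/1.04·[0.5200·0.0000 + 0.4800·0.0000] = 0.0000
Node 0 (S = 115): V_0 = 1/1.04·[0.5200·50.7000 + 0.4800·0.0000] = 25.3500

$25.35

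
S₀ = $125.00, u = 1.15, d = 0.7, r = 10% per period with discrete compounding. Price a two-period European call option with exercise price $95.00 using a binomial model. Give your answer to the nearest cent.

$46.83

Risk-neutral probability p = (1 + 0.1 − 0.7)/(1.15 − 0.7) = 0.4000/0.4500 = 0.8889
Terminal stock prices: S_uu = 165.3, S_ud = 100.6, S_dd = 61.25
Terminal payoffs (S − K): max(70.31, 0) = 70.31, max(5.625, 0) = 5.625, max(-33.75, 0) = 0
Node u (S = 143.8): V_u = 1/1.1·[0.8889·70.3125 + 0.1111·5.6250] = 57.3864
Node d (S = 87.5): V_d = 1/1.1·[0.8889·5.6250 + 0.1111·0.0000] = 4.5455
Node 0 (S = 125): V_0 = 1/1.1·[0.8889·57.3864 + 0.1111·4.5455] = 46.8320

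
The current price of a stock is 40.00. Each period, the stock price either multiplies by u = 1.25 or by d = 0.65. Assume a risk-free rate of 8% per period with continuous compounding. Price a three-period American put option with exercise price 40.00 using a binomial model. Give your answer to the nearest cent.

Risk-neutral probability p = (e^0.08 − 0.65)/(1.25 − 0.65) = 0.4333/0.6000 = 0.7221
Terminal stock prices: S_uuu = 78.12, S_uud = 40.62, S_udd = 21.13, S_ddd = 10.98
Terminal payoffs (K − S): max(-38.12, 0) = 0, max(-0.625, 0) = 0, max(18.87, 0) = 18.87, max(29.02, 0) = 29.02
Node uu (S = 62.5): continuation = e^(−0.08)·[0.7221·0.0000 + 0.2779·0.0000] = 0.0000; exercise value = 0.0000 ≤ continuation, so V_uu = 0.0000
Node ud (S = 32.5): continuation = e^(−0.08)·[0.7221·0.0000 + 0.2779·18.8750] = 4.8413; exercise value = 7.5000 > continuation, so V_ud = 7.5000 (exercise)
Node dd (S = 16.9): continuation = e^(−0.08)·[0.7221·18.8750 + 0.2779·29.0150] = 20.0247; exercise value = 23.1000 > continuation, so V_dd = 23.1000 (exercise)
Node u (S = 50): continuation = e^(−0.08)·[0.7221·0.0000 + 0.2779·7.5000] = 1.9237; exercise value = 0.0000 ≤ continuation, so V_u = 1.9237
Node d (S = 26): continuation = e^(−0.08)·[0.7221·7.5000 + 0.2779·23.1000] = 10.9247; exercise value = 14.0000 > continuation, so V_d = 14.0000 (exercise)
Node 0 (S = 40): continuation = e^(−0.08)·[0.7221·1.9237 + 0.2779·14.0000] = 4.8733; exercise value = 0.0000 ≤ continuation, so V_0 = 4.8733

4.87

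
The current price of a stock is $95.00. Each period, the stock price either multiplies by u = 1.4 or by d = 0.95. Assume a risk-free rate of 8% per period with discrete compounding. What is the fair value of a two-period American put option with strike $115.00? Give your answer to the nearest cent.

$20.00

Risk-neutral probability p = (1 + 0.08 − 0.95)/(1.4 − 0.95) = 0.1300/0.4500 = 0.2889
Terminal stock prices: S_uu = 186.2, S_ud = 126.3, S_dd = 85.74
Terminal payoffs (K − S): max(-71.2, 0) = 0, max(-11.35, 0) = 0, max(29.26, 0) = 29.26
Node u (S = 133): continuation = 1/1.08·[0.2889·0.0000 + 0.7111·0.0000] = 0.0000; exercise value = 0.0000 ≤ continuation, so V_u = 0.0000
Node d (S = 90.25): continuation = 1/1.08·[0.2889·0.0000 + 0.7111·29.2625] = 19.2675; exercise value = 24.7500 > continuation, so V_d = 24.7500 (exercise)
Node 0 (S = 95): continuation = 1/1.08·[0.2889·0.0000 + 0.7111·24.7500] = 16.2963; exercise value = 20.0000 > continuation, so V_0 = 20.0000 (exercise)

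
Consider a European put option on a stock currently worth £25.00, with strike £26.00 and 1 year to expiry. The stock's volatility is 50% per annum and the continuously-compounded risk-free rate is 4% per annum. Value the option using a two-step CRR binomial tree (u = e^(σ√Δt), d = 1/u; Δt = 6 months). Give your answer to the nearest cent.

£4.59

CRR parameters: u = e^(σ√Δt) = e^(0.5·√0.5) = 1.4241, d = 1/u = 0.7022
Per-period rate: rΔt = 0.04·0.5 = 0.02, so R = e^0.02 = 1.0202
Risk-neutral probability p = (e^0.02 − 0.7022)/(1.4241 − 0.7022) = 0.3180/0.7219 = 0.4405
Terminal stock prices: S_uu = 50.7, S_ud = 25, S_dd = 12.33
Terminal payoffs (K − S): max(-24.7, 0) = 0, max(1, 0) = 1, max(13.67, 0) = 13.67
Node u (S = 35.6): V_u = e^(−0.02)·[0.4405·0.0000 + 0.5595·1.0000] = 0.5484
Node d (S = 17.55): V_d = e^(−0.02)·[0.4405·1.0000 + 0.5595·13.6733] = 7.9305
Node 0 (S = 25): V_0 = e^(−0.02)·[0.4405·0.5484 + 0.5595·7.9305] = 4.5860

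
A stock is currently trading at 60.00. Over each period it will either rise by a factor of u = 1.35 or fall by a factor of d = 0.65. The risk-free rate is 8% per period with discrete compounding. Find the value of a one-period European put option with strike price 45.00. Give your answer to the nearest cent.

2.14

Risk-neutral probability p = (1 + 0.08 − 0.65)/(1.35 − 0.65) = 0.4300/0.7000 = 0.6143
Terminal stock prices: S_u = 81, S_d = 39
Terminal payoffs (K − S): max(-36, 0) = 0, max(6, 0) = 6
Node 0 (S = 60): V_0 = 1/1.08·[0.6143·0.0000 + 0.3857·6.0000] = 2.1429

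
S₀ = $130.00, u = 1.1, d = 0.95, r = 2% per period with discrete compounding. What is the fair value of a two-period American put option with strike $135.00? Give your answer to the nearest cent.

Risk-neutral probability p = (1 + 0.02 − 0.95)/(1.1 − 0.95) = 0.0700/0.1500 = 0.4667
Terminal stock prices: S_uu = 157.3, S_ud = 135.8, S_dd = 117.3
Terminal payoffs (K − S): max(-22.3, 0) = 0, max(-0.85, 0) = 0, max(17.67, 0) = 17.67
Node u (S = 143): continuation = 1/1.02·[0.4667·0.0000 + 0.5333·0.0000] = 0.0000; exercise value = 0.0000 ≤ continuation, so V_u = 0.0000
Node d (S = 123.5): continuation = 1/1.02·[0.4667·0.0000 + 0.5333·17.6750] = 9.2418; exercise value = 11.5000 > continuation, so V_d = 11.5000 (exercise)
Node 0 (S = 130): continuation = 1/1.02·[0.4667·0.0000 + 0.5333·11.5000] = 6.0131; exercise value = 5.0000 ≤ continuation, so V_0 = 6.0131

$6.01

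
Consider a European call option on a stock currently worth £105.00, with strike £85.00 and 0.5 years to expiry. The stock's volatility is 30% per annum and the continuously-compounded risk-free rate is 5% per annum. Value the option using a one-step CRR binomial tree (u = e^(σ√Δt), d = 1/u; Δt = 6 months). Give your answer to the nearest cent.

£22.13

CRR parameters: u = e^(σ√Δt) = e^(0.3·√0.5) = 1.2363, d = 1/u = 0.8089
Per-period rate: rΔt = 0.05·0.5 = 0.025, so R = e^0.025 = 1.0253
Risk-neutral probability p = (e^0.025 − 0.8089)/(1.2363 − 0.8089) = 0.2165/0.4275 = 0.5064
Terminal stock prices: S_u = 129.8, S_d = 84.93
Terminal payoffs (S − K): max(44.81, 0) = 44.81, max(-0.06992, 0) = 0
Node 0 (S = 105): V_0 = e^(−0.025)·[0.5064·44.8127 + 0.4936·0.0000] = 22.1323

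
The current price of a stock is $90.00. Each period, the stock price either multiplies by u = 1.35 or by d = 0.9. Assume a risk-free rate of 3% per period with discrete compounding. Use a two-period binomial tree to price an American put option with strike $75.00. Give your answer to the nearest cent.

$1.00

Risk-neutral probability p = (1 + 0.03 − 0.9)/(1.35 − 0.9) = 0.1300/0.4500 = 0.2889
Terminal stock prices: S_uu = 164, S_ud = 109.4, S_dd = 72.9
Terminal payoffs (K − S): max(-89.03, 0) = 0, max(-34.35, 0) = 0, max(2.1, 0) = 2.1
Node u (S = 121.5): continuation = 1/1.03·[0.2889·0.0000 + 0.7111·0.0000] = 0.0000; exercise value = 0.0000 ≤ continuation, so V_u = 0.0000
Node d (S = 81): continuation = 1/1.03·[0.2889·0.0000 + 0.7111·2.1000] = 1.4498; exercise value = 0.0000 ≤ continuation, so V_d = 1.4498
Node 0 (S = 90): continuation = 1/1.03·[0.2889·0.0000 + 0.7111·1.4498] = 1.0010; exercise value = 0.0000 ≤ continuation, so V_0 = 1.0010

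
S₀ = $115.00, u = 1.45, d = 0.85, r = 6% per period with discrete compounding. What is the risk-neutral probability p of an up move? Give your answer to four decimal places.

p = 0.3500

Risk-neutral probability p = (1 + 0.06 − 0.85)/(1.45 − 0.85) = 0.2100/0.6000 = 0.3500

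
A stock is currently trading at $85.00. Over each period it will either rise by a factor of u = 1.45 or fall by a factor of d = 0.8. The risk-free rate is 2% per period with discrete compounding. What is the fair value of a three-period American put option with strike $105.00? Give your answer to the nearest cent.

$28.58

Risk-neutral probability p = (1 + 0.02 − 0.8)/(1.45 − 0.8) = 0.2200/0.6500 = 0.3385
Terminal stock prices: S_uuu = 259.1, S_uud = 143, S_udd = 78.88, S_ddd = 43.52
Terminal payoffs (K − S): max(-154.1, 0) = 0, max(-37.97, 0) = 0, max(26.12, 0) = 26.12, max(61.48, 0) = 61.48
Node uu (S = 178.7): continuation = 1/1.02·[0.3385·0.0000 + 0.6615·0.0000] = 0.0000; exercise value = 0.0000 ≤ continuation, so V_uu = 0.0000
Node ud (S = 98.6): continuation = 1/1.02·[0.3385·0.0000 + 0.6615·26.1200] = 16.9406; exercise value = 6.4000 ≤ continuation, so V_ud = 16.9406
Node dd (S = 54.4): continuation = 1/1.02·[0.3385·26.1200 + 0.6615·61.4800] = 48.5412; exercise value = 50.6000 > continuation, so V_dd = 50.6000 (exercise)
Node u (S = 123.2): continuation = 1/1.02·[0.3385·0.0000 + 0.6615·16.9406] = 10.9871; exercise value = 0.0000 ≤ continuation, so V_u = 10.9871
Node d (S = 68): continuation = 1/1.02·[0.3385·16.9406 + 0.6615·50.6000] = 38.4388; exercise value = 37.0000 ≤ continuation, so V_d = 38.4388
Node 0 (S = 85): continuation = 1/1.02·[0.3385·10.9871 + 0.6615·38.4388] = 28.5759; exercise value = 20.0000 ≤ continuation, so V_0 = 28.5759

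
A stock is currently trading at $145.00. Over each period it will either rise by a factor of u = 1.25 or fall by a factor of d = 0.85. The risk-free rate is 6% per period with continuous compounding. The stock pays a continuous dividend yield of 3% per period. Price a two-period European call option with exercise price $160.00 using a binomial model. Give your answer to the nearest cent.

$12.02

Per-period risk-free factor R = e^0.06 = 1.0618; dividend-adjusted growth = e^(0.06−0.03) = 1.0305.
Risk-neutral probability p = (1.0305 − 0.85)/(1.25 − 0.85) = 0.1805/0.4000 = 0.4511
Terminal stock prices: S_uu = 226.6, S_ud = 154.1, S_dd = 104.8
Terminal payoffs (S − K): max(66.56, 0) = 66.56, max(-5.938, 0) = 0, max(-55.24, 0) = 0
Node u (S = 181.2): V_u = e^(−0.06)·[0.4511·66.5625 + 0.5489·0.0000] = 28.2800
Node d (S = 123.2): V_d = e^(−0.06)·[0.4511·0.0000 + 0.5489·0.0000] = 0.0000
Node 0 (S = 145): V_0 = e^(−0.06)·[0.4511·28.2800 + 0.5489·0.0000] = 12.0152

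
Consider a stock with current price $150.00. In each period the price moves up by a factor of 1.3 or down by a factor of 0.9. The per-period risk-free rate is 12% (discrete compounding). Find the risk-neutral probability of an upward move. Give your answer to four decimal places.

p = 0.5500

Risk-neutral probability p = (1 + 0.12 − 0.9)/(1.3 − 0.9) = 0.2200/0.4000 = 0.5500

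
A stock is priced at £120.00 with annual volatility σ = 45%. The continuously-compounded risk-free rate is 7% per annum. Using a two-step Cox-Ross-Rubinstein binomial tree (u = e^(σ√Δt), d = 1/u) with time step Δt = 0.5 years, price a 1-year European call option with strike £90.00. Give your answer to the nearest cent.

CRR parameters: u = e^(σ√Δt) = e^(0.45·√0.5) = 1.3746, d = 1/u = 0.7275
Per-period rate: rΔt = 0.07·0.5 = 0.035, so R = e^0.035 = 1.0356
Risk-neutral probability p = (e^0.035 − 0.7275)/(1.3746 − 0.7275) = 0.3082/0.6472 = 0.4762
Terminal stock prices: S_uu = 226.8, S_ud = 120, S_dd = 63.5
Terminal payoffs (S − K): max(136.8, 0) = 136.8, max(30, 0) = 30, max(-26.5, 0) = 0
Node u (S = 165): V_u = e^(−0.035)·[0.4762·136.7590 + 0.5238·30.0000] = 78.0533
Node d (S = 87.3): V_d = e^(−0.035)·[0.4762·30.0000 + 0.5238·0.0000] = 13.7933
Node 0 (S = 120): V_0 = e^(−0.035)·[0.4762·78.0533 + 0.5238·13.7933] = 42.8640

£42.86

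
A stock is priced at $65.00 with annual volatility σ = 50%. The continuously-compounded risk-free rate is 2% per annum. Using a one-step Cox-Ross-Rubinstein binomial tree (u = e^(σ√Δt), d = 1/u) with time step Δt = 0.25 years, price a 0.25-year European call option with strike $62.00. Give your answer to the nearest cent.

CRR parameters: u = e^(σ√Δt) = e^(0.5·√0.25) = 1.2840, d = 1/u = 0.7788
Per-period rate: rΔt = 0.02·0.25 = 0.005, so R = e^0.005 = 1.0050
Risk-neutral probability p = (e^0.005 − 0.7788)/(1.2840 − 0.7788) = 0.2262/0.5052 = 0.4477
Terminal stock prices: S_u = 83.46, S_d = 50.62
Terminal payoffs (S − K): max(21.46, 0) = 21.46, max(-11.38, 0) = 0
Node 0 (S = 65): V_0 = e^(−0.005)·[0.4477·21.4617 + 0.5523·0.0000] = 9.5614

$9.56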